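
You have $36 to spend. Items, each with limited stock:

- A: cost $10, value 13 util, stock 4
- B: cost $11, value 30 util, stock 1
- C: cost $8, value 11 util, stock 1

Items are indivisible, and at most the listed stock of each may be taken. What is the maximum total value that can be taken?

56 util

Best selections within cost 36 and stock limits:
- 2×A + 1×B: cost 31, value 56
- 1×A + 1×B + 1×C: cost 29, value 54
Best: 56 util.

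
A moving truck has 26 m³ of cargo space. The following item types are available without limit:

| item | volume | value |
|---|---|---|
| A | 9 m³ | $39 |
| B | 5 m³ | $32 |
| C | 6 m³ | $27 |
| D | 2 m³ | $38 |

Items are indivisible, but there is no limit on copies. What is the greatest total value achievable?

$494

Best value-per-unit is D at 38/2, and filling with it alone uses volume 13×2=26. No mix of the others beats 13×38 = 494.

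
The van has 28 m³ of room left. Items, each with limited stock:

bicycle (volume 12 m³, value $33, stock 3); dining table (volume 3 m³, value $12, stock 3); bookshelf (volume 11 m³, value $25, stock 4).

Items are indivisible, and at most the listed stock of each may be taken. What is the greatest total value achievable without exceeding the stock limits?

$78

Best selections within volume 28 and stock limits:
- 2×bicycle + 1×dining table: volume 27, value 78
- 2×dining table + 2×bookshelf: volume 28, value 74
- 1×bicycle + 1×dining table + 1×bookshelf: volume 26, value 70
Best: $78.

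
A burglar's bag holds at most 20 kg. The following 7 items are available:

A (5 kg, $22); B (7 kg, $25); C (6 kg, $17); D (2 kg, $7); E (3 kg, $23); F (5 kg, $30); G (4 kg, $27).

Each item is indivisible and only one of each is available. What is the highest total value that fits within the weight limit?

$109

Check high-value combinations within 20 kg:
- A+D+E+F+G: weight 5+2+3+5+4=19, value 22+7+23+30+27=109
- B+E+F+G: weight 7+3+5+4=19, value 25+23+30+27=105
- C+D+E+F+G: weight 6+2+3+5+4=20, value 17+7+23+30+27=104
Best: $109.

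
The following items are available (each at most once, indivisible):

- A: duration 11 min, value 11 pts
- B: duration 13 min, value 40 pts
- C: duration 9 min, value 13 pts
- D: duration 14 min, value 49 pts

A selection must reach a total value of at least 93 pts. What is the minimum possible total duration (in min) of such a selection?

Subsets with value ≥ 93, sorted by total duration:
- B+C+D: duration 36, value 102
- A+B+D: duration 38, value 100
- A+B+C+D: duration 47, value 113
Minimum duration: 36 min.

36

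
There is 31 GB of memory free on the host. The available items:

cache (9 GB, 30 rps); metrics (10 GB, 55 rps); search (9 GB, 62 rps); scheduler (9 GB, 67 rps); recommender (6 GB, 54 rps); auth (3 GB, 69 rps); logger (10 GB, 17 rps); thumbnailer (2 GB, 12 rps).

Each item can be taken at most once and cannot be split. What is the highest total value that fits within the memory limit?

Check high-value combinations within 31 GB:
- search+scheduler+recommender+auth+thumbnailer: memory 9+9+6+3+2=29, value 62+67+54+69+12=264
- metrics+scheduler+recommender+auth+thumbnailer: memory 10+9+6+3+2=30, value 55+67+54+69+12=257
- metrics+search+scheduler+auth: memory 10+9+9+3=31, value 55+62+67+69=253
- search+scheduler+recommender+auth: memory 9+9+6+3=27, value 62+67+54+69=252
Best: 264 rps.

264 rps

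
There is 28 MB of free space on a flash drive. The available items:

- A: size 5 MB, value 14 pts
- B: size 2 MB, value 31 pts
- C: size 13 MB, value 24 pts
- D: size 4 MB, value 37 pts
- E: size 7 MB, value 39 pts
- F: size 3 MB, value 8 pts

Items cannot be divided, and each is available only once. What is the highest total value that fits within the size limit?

This is a 0/1 knapsack; check combinations near the capacity.
- B+C+D+E: size 2+13+4+7=26, value 31+24+37+39=131
- A+B+D+E+F: size 5+2+4+7+3=21, value 14+31+37+39+8=129
- A+B+D+E: size 5+2+4+7=18, value 14+31+37+39=121
- B+D+E+F: size 2+4+7+3=16, value 31+37+39+8=115
- A+B+C+D+F: size 5+2+13+4+3=27, value 14+31+24+37+8=114
Best: 131 pts.

131 pts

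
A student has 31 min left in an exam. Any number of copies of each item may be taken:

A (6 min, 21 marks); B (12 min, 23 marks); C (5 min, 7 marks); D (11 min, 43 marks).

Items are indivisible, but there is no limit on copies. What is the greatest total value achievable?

Best value-per-unit is D at 43/11; filling with it alone gives 2×43 = 86.
Optimal mix: 1×A + 2×D → time 28, value 107.

107 marks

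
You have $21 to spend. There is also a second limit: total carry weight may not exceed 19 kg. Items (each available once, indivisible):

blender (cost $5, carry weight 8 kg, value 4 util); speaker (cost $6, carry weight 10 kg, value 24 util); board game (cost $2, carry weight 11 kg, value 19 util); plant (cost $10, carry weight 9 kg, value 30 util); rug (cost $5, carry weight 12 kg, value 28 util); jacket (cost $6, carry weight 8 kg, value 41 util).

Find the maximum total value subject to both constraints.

71 util

Feasible sets respecting both limits:
- plant+jacket: cost 16, carry weight 17, value 71
- speaker+jacket: cost 12, carry weight 18, value 65
- board game+jacket: cost 8, carry weight 19, value 60
Best: 71 util.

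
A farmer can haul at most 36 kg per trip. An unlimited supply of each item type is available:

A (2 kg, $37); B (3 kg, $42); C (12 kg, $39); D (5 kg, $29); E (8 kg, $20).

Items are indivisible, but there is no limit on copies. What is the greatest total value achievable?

Best value-per-unit is A at 37/2, and filling with it alone uses weight 18×2=36. No mix of the others beats 18×37 = 666.

$666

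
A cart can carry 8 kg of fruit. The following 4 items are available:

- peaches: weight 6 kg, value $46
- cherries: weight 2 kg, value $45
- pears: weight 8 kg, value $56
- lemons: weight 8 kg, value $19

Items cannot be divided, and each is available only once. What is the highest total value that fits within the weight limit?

Check high-value combinations within 8 kg:
- peaches+cherries: weight 6+2=8, value 46+45=91
- pears: weight 8, value 56
- peaches: weight 6, value 46
- cherries: weight 2, value 45
Best: $91.

$91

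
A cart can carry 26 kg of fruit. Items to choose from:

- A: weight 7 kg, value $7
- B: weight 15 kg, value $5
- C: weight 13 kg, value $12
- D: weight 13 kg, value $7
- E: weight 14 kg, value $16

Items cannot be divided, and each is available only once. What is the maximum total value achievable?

$23

Check high-value combinations within 26 kg:
- A+E: weight 7+14=21, value 7+16=23
- A+C: weight 7+13=20, value 7+12=19
- C+D: weight 13+13=26, value 12+7=19
- E: weight 14, value 16
- A+D: weight 7+13=20, value 7+7=14
Best: $23.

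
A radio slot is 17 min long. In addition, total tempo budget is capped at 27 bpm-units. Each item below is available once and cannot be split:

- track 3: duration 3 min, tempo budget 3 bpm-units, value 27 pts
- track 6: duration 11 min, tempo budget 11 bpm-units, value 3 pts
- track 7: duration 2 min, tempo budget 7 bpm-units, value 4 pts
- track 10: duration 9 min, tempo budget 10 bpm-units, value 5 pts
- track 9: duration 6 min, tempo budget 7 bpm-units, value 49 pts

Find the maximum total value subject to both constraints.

80 pts

Feasible sets respecting both limits:
- track 3+track 7+track 9: duration 11, tempo budget 17, value 80
- track 3+track 9: duration 9, tempo budget 10, value 76
- track 7+track 10+track 9: duration 17, tempo budget 24, value 58
- track 10+track 9: duration 15, tempo budget 17, value 54
Best: 80 pts.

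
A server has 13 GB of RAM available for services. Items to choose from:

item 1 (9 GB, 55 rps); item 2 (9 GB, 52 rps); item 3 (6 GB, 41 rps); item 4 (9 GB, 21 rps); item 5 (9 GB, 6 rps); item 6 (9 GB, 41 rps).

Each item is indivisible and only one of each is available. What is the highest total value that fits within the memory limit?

Check high-value combinations within 13 GB:
- item 1: memory 9, value 55
- item 2: memory 9, value 52
- item 3: memory 6, value 41
- item 6: memory 9, value 41
- item 4: memory 9, value 21
Best: 55 rps.

55 rps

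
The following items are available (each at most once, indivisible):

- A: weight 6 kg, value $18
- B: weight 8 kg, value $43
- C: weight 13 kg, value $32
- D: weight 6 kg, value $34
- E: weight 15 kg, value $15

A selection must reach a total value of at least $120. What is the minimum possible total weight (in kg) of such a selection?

Subsets with value ≥ 120, sorted by total weight:
- A+B+C+D: weight 33, value 127
- B+C+D+E: weight 42, value 124
Minimum weight: 33 kg.

33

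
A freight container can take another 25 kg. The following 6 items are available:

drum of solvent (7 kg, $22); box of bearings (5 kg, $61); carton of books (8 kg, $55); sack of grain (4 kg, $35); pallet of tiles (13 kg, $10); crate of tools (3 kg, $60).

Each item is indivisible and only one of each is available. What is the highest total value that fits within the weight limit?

Check high-value combinations within 25 kg:
- box of bearings+carton of books+sack of grain+crate of tools: weight 5+8+4+3=20, value 61+55+35+60=211
- drum of solvent+box of bearings+carton of books+crate of tools: weight 7+5+8+3=23, value 22+61+55+60=198
- drum of solvent+box of bearings+sack of grain+crate of tools: weight 7+5+4+3=19, value 22+61+35+60=178
- box of bearings+carton of books+crate of tools: weight 5+8+3=16, value 61+55+60=176
- drum of solvent+box of bearings+carton of books+sack of grain: weight 7+5+8+4=24, value 22+61+55+35=173
Best: $211.

$211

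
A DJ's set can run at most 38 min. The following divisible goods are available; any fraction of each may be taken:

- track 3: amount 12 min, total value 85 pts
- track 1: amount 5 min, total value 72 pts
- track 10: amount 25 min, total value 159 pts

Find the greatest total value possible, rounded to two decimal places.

Take in order of value per unit:
- track 1 (72/5 per unit): all 5 → value 72, running total 72.00
- track 3 (85/12 per unit): all 12 → value 85, running total 157.00
- track 10 (159/25 per unit): 21 of 25 → value 21×159/25 = 133.5600, running total 290.56
Total 290.56.

290.56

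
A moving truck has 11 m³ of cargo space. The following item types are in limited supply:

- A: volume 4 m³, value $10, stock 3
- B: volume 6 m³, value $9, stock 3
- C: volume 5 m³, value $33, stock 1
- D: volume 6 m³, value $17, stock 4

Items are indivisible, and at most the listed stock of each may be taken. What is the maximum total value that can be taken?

Best selections within volume 11 and stock limits:
- 1×C + 1×D: volume 11, value 50
- 1×A + 1×C: volume 9, value 43
- 1×B + 1×C: volume 11, value 42
Best: $50.

$50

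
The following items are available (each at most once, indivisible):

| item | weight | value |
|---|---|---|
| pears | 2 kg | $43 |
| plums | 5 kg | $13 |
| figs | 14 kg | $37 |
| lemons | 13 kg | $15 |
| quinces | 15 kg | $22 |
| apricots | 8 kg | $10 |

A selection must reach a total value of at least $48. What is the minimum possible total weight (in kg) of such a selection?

Subsets with value ≥ 48, sorted by total weight:
- pears+plums: weight 7, value 56
- pears+apricots: weight 10, value 53
Minimum weight: 7 kg.

7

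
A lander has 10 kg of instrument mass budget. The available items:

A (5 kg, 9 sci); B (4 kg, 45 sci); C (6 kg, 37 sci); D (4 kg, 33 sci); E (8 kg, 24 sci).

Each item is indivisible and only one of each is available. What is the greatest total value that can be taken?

Check high-value combinations within 10 kg:
- B+C: mass 4+6=10, value 45+37=82
- B+D: mass 4+4=8, value 45+33=78
- C+D: mass 6+4=10, value 37+33=70
Best: 82 sci.

82 sci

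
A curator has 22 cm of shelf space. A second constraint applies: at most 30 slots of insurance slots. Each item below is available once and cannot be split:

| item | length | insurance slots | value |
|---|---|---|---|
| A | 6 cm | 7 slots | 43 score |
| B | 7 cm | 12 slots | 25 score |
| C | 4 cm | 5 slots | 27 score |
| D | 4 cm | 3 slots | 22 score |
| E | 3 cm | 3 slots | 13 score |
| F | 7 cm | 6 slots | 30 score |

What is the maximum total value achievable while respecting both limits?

122 score

Feasible sets respecting both limits:
- A+C+D+F: length 21, insurance slots 21, value 122
- A+B+C+D: length 21, insurance slots 27, value 117
- A+C+E+F: length 20, insurance slots 21, value 113
Best: 122 score.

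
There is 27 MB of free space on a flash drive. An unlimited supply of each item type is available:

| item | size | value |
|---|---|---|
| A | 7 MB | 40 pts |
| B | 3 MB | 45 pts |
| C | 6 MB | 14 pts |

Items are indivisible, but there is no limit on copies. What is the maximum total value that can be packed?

405 pts

Best value-per-unit is B at 45/3, and filling with it alone uses size 9×3=27. No mix of the others beats 9×45 = 405.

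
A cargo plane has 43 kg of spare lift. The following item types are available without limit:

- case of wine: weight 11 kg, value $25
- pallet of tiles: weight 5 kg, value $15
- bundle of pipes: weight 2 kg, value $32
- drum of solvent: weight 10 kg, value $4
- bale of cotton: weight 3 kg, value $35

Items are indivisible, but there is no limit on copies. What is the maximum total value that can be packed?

$675

Best value-per-unit is bundle of pipes at 32/2; filling with it alone gives 21×32 = 672.
Optimal mix: 20×bundle of pipes + 1×bale of cotton → weight 43, value 675.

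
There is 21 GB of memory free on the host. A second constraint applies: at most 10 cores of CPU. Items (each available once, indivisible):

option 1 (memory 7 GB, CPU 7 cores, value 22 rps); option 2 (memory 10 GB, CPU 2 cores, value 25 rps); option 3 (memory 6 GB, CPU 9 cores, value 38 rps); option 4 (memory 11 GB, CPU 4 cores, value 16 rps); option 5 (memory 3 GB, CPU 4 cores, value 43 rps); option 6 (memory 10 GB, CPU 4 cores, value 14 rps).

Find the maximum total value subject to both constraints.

Feasible sets respecting both limits:
- option 2+option 5: memory 13, CPU 6, value 68
- option 4+option 5: memory 14, CPU 8, value 59
- option 5+option 6: memory 13, CPU 8, value 57
Best: 68 rps.

68 rps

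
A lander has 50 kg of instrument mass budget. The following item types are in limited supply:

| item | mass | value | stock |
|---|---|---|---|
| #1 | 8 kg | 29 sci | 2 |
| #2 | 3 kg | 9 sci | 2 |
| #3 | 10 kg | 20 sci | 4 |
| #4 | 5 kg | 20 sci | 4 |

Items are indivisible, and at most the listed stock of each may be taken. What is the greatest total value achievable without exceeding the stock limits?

167 sci

Top feasible selections:
- 2×#1 + 1×#2 + 1×#3 + 4×#4: mass 49, value 167
- 2×#1 + 1×#3 + 4×#4: mass 46, value 158
- 2×#1 + 2×#2 + 4×#4: mass 42, value 156
Best: 167 sci.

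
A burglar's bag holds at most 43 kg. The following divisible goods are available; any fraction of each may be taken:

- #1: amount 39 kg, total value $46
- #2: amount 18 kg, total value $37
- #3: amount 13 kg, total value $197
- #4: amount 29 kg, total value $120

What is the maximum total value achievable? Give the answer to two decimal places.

Take in order of value per unit:
- #3 (197/13 per unit): all 13 → value 197, running total 197.00
- #4 (120/29 per unit): all 29 → value 120, running total 317.00
- #2 (37/18 per unit): 1 of 18 → value 1×37/18 = 2.0556, running total 319.06
Total 319.06.

319.06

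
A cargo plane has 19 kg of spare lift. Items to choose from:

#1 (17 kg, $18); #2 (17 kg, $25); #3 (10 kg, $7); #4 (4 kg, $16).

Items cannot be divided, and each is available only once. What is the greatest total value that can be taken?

$25

This is a 0/1 knapsack; check combinations near the capacity.
- #2: weight 17, value 25
- #3+#4: weight 10+4=14, value 7+16=23
- #1: weight 17, value 18
Best: $25.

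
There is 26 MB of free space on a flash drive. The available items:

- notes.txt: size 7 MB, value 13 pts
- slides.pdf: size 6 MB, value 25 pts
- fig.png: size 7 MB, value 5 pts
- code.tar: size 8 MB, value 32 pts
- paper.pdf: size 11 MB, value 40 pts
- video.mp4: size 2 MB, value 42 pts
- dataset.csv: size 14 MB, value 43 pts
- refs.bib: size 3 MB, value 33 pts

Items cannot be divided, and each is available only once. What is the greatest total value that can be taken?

Check high-value combinations within 26 MB:
- code.tar+paper.pdf+video.mp4+refs.bib: size 8+11+2+3=24, value 32+40+42+33=147
- notes.txt+slides.pdf+code.tar+video.mp4+refs.bib: size 7+6+8+2+3=26, value 13+25+32+42+33=145
- slides.pdf+video.mp4+dataset.csv+refs.bib: size 6+2+14+3=25, value 25+42+43+33=143
- slides.pdf+paper.pdf+video.mp4+refs.bib: size 6+11+2+3=22, value 25+40+42+33=140
- slides.pdf+fig.png+code.tar+video.mp4+refs.bib: size 6+7+8+2+3=26, value 25+5+32+42+33=137
Best: 147 pts.

147 pts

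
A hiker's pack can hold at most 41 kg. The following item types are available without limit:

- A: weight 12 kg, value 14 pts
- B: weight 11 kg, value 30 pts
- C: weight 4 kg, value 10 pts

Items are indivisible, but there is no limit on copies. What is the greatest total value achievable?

110 pts

Best value-per-unit is B at 30/11; filling with it alone gives 3×30 = 90.
Optimal mix: 3×B + 2×C → weight 41, value 110.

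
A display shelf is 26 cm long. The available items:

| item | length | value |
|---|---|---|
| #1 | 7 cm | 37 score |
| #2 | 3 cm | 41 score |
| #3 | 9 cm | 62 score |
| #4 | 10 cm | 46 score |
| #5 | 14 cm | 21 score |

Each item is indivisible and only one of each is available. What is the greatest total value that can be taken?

This is a 0/1 knapsack; check combinations near the capacity.
- #2+#3+#4: length 3+9+10=22, value 41+62+46=149
- #1+#3+#4: length 7+9+10=26, value 37+62+46=145
- #1+#2+#3: length 7+3+9=19, value 37+41+62=140
Best: 149 score.

149 score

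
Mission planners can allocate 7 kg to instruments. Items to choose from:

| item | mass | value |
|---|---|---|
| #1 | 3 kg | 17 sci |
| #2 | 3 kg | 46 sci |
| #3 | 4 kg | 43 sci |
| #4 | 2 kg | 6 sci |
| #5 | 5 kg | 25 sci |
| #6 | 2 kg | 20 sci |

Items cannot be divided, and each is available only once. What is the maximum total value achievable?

Check high-value combinations within 7 kg:
- #2+#3: mass 3+4=7, value 46+43=89
- #2+#4+#6: mass 3+2+2=7, value 46+6+20=72
- #2+#6: mass 3+2=5, value 46+20=66
- #1+#2: mass 3+3=6, value 17+46=63
Best: 89 sci.

89 sci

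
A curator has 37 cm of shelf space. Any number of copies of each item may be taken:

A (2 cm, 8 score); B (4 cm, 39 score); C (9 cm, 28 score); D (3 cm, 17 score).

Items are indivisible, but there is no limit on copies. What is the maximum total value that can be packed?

351 score

Best value-per-unit is B at 39/4, and filling with it alone uses length 9×4=36. No mix of the others beats 9×39 = 351.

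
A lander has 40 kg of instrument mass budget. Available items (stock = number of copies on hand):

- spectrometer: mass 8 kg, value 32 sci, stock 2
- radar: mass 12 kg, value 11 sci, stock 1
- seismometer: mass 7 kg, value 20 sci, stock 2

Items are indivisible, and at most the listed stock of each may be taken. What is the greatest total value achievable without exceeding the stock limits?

104 sci

Top feasible selections:
- 2×spectrometer + 2×seismometer: mass 30, value 104
- 2×spectrometer + 1×radar + 1×seismometer: mass 35, value 95
- 2×spectrometer + 1×seismometer: mass 23, value 84
Best: 104 sci.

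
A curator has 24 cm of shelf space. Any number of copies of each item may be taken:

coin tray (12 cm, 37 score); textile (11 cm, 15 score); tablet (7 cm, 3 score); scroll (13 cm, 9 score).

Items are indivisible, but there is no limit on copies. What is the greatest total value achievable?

74 score

Best value-per-unit is coin tray at 37/12, and filling with it alone uses length 2×12=24. No mix of the others beats 2×37 = 74.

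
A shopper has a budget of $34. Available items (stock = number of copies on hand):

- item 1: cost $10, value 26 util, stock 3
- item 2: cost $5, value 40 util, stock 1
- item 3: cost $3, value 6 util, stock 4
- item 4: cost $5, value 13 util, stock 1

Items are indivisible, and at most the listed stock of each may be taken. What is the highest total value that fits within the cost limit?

111 util

Top feasible selections:
- 2×item 1 + 1×item 2 + 1×item 3 + 1×item 4: cost 33, value 111
- 2×item 1 + 1×item 2 + 3×item 3: cost 34, value 110
- 2×item 1 + 1×item 2 + 1×item 4: cost 30, value 105
Best: 111 util.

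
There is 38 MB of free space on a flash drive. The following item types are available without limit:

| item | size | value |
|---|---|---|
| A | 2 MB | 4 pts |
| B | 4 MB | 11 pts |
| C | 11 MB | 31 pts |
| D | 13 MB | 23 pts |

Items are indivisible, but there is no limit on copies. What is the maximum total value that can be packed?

Best value-per-unit is C at 31/11; filling with it alone gives 3×31 = 93.
Optimal mix: 4×B + 2×C → size 38, value 106.

106 pts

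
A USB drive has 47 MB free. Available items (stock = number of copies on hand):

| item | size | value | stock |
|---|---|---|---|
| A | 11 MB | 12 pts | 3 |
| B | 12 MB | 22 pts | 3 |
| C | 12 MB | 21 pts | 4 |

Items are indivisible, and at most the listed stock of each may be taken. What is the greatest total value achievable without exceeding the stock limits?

78 pts

Best selections within size 47 and stock limits:
- 1×A + 3×B: size 47, value 78
- 1×A + 2×B + 1×C: size 47, value 77
Best: 78 pts.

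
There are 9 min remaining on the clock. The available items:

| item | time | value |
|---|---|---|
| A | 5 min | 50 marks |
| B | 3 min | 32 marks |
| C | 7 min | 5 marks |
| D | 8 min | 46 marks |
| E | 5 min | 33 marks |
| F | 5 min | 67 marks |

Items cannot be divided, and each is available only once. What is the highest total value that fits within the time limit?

99 marks

Check high-value combinations within 9 min:
- B+F: time 3+5=8, value 32+67=99
- A+B: time 5+3=8, value 50+32=82
- F: time 5, value 67
- B+E: time 3+5=8, value 32+33=65
- A: time 5, value 50
Best: 99 marks.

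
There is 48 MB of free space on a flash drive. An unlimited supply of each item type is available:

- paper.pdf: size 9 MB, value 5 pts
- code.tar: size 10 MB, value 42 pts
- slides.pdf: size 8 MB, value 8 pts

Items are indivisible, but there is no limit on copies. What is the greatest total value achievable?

176 pts

Best value-per-unit is code.tar at 42/10; filling with it alone gives 4×42 = 168.
Optimal mix: 4×code.tar + 1×slides.pdf → size 48, value 176.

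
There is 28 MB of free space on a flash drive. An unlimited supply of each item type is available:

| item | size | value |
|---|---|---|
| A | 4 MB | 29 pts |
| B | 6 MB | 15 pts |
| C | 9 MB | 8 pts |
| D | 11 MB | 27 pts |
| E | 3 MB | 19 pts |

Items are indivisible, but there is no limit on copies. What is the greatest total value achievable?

Best value-per-unit is A at 29/4, and filling with it alone uses size 7×4=28. No mix of the others beats 7×29 = 203.

203 pts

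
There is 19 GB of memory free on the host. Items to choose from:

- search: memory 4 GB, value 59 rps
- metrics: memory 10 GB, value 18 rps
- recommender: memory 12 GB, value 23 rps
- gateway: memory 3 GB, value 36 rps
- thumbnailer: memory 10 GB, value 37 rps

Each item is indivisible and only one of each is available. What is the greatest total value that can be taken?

Check high-value combinations within 19 GB:
- search+gateway+thumbnailer: memory 4+3+10=17, value 59+36+37=132
- search+recommender+gateway: memory 4+12+3=19, value 59+23+36=118
- search+metrics+gateway: memory 4+10+3=17, value 59+18+36=113
Best: 132 rps.

132 rps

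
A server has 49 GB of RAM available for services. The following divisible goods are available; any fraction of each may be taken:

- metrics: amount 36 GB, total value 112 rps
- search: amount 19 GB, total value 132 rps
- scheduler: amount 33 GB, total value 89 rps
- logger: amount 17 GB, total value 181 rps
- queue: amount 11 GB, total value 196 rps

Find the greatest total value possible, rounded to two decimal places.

515.22

Take in order of value per unit:
- queue (196/11 per unit): all 11 → value 196, running total 196.00
- logger (181/17 per unit): all 17 → value 181, running total 377.00
- search (132/19 per unit): all 19 → value 132, running total 509.00
- metrics (112/36 per unit): 2 of 36 → value 2×112/36 = 6.2222, running total 515.22
Total 515.22.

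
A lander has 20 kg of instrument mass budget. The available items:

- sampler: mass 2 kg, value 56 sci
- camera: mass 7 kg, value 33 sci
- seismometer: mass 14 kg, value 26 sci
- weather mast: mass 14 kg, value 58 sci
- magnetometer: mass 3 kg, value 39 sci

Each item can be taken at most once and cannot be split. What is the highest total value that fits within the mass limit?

This is a 0/1 knapsack; check combinations near the capacity.
- sampler+weather mast+magnetometer: mass 2+14+3=19, value 56+58+39=153
- sampler+camera+magnetometer: mass 2+7+3=12, value 56+33+39=128
- sampler+seismometer+magnetometer: mass 2+14+3=19, value 56+26+39=121
- sampler+weather mast: mass 2+14=16, value 56+58=114
Best: 153 sci.

153 sci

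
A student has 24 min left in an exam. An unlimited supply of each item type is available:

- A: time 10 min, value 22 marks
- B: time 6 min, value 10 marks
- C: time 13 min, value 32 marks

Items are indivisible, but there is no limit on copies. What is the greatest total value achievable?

Best value-per-unit is C at 32/13; filling with it alone gives 1×32 = 32.
Optimal mix: 1×A + 1×C → time 23, value 54.

54 marks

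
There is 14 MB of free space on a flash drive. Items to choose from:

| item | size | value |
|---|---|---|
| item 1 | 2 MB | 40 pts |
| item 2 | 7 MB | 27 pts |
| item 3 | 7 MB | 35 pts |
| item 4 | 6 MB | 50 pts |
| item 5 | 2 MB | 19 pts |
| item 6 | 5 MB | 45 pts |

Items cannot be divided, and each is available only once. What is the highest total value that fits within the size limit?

135 pts

This is a 0/1 knapsack; check combinations near the capacity.
- item 1+item 4+item 6: size 2+6+5=13, value 40+50+45=135
- item 1+item 3+item 6: size 2+7+5=14, value 40+35+45=120
- item 4+item 5+item 6: size 6+2+5=13, value 50+19+45=114
- item 1+item 2+item 6: size 2+7+5=14, value 40+27+45=112
Best: 135 pts.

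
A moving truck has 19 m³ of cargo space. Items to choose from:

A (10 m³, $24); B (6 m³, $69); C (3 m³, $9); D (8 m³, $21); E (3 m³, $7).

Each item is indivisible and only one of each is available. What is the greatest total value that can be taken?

$102

Check high-value combinations within 19 m³:
- A+B+C: volume 10+6+3=19, value 24+69+9=102
- A+B+E: volume 10+6+3=19, value 24+69+7=100
- B+C+D: volume 6+3+8=17, value 69+9+21=99
- B+D+E: volume 6+8+3=17, value 69+21+7=97
Best: $102.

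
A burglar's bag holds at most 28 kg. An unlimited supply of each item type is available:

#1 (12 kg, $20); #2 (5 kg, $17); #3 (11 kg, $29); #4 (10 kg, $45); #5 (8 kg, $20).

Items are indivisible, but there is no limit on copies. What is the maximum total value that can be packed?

Best value-per-unit is #4 at 45/10; filling with it alone gives 2×45 = 90.
Optimal mix: 2×#4 + 1×#5 → weight 28, value 110.

$110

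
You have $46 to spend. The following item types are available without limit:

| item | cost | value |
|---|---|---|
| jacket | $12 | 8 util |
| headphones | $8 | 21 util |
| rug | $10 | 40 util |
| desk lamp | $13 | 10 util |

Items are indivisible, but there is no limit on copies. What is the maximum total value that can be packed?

162 util

Best value-per-unit is rug at 40/10; filling with it alone gives 4×40 = 160.
Optimal mix: 2×headphones + 3×rug → cost 46, value 162.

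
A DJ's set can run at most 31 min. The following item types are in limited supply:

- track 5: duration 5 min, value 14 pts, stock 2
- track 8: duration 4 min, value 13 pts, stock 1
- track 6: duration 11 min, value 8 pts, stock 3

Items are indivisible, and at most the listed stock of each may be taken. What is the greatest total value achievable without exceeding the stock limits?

Best selections within duration 31 and stock limits:
- 2×track 5 + 1×track 8 + 1×track 6: duration 25, value 49
- 1×track 5 + 1×track 8 + 2×track 6: duration 31, value 43
- 2×track 5 + 1×track 8: duration 14, value 41
Best: 49 pts.

49 pts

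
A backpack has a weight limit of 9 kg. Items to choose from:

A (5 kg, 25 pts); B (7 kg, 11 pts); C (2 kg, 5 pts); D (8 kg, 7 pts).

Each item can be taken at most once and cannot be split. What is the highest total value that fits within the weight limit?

30 pts

Check high-value combinations within 9 kg:
- A+C: weight 5+2=7, value 25+5=30
- A: weight 5, value 25
- B+C: weight 7+2=9, value 11+5=16
- B: weight 7, value 11
Best: 30 pts.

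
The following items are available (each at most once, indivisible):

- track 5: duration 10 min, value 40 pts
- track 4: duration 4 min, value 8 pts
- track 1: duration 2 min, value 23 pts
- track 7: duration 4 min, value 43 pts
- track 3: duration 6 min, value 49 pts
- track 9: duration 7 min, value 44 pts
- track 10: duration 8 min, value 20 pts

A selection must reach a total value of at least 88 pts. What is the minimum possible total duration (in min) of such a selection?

10

Subsets with value ≥ 88, sorted by total duration:
- track 7+track 3: duration 10, value 92
- track 1+track 7+track 3: duration 12, value 115
- track 1+track 7+track 9: duration 13, value 110
- track 3+track 9: duration 13, value 93
Minimum duration: 10 min.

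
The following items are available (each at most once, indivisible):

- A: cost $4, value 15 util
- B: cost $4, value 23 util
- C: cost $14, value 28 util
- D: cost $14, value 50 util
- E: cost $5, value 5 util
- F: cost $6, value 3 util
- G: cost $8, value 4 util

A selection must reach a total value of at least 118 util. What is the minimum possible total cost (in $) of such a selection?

Subsets with value ≥ 118, sorted by total cost:
- A+B+C+D+E: cost 41, value 121
- A+B+C+D+F: cost 42, value 119
Minimum cost: 41 $.

41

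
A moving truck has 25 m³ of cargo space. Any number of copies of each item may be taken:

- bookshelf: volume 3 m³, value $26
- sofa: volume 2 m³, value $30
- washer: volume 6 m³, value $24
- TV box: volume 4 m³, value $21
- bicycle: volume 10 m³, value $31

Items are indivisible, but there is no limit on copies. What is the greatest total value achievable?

$360

Best value-per-unit is sofa at 30/2, and filling with it alone uses volume 12×2=24. No mix of the others beats 12×30 = 360.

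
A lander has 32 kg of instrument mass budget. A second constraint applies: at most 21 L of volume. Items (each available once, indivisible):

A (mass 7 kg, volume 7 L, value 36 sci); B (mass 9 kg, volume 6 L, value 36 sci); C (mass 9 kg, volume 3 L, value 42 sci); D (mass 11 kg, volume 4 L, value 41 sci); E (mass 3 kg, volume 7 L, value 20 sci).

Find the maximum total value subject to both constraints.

139 sci

Feasible sets respecting both limits:
- A+C+D+E: mass 30, volume 21, value 139
- B+C+D+E: mass 32, volume 20, value 139
- A+C+D: mass 27, volume 14, value 119
- B+C+D: mass 29, volume 13, value 119
Best: 139 sci.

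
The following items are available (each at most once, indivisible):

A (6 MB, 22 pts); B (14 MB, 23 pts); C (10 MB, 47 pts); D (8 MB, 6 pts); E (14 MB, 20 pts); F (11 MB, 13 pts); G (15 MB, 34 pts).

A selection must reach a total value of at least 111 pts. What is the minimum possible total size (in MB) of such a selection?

Subsets with value ≥ 111, sorted by total size:
- A+C+F+G: size 42, value 116
- A+B+C+E: size 44, value 112
Minimum size: 42 MB.

42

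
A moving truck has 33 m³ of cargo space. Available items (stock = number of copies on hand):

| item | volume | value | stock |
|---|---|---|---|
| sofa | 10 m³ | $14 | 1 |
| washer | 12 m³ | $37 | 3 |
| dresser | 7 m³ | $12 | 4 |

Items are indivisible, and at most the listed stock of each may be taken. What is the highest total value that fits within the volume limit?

$86

Top feasible selections:
- 2×washer + 1×dresser: volume 31, value 86
- 2×washer: volume 24, value 74
- 1×washer + 3×dresser: volume 33, value 73
Best: $86.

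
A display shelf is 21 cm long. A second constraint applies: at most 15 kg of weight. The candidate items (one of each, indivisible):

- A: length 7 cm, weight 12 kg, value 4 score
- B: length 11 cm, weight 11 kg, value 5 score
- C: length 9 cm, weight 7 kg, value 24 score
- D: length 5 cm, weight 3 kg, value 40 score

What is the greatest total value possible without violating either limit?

Feasible sets respecting both limits:
- C+D: length 14, weight 10, value 64
- B+D: length 16, weight 14, value 45
- A+D: length 12, weight 15, value 44
Best: 64 score.

64 score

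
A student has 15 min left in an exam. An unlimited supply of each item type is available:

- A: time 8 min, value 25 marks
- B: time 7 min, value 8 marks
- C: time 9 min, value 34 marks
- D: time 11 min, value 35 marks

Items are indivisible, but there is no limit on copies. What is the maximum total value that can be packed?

35 marks

Best value-per-unit is C at 34/9; filling with it alone gives 1×34 = 34.
Optimal mix: 1×D → time 11, value 35.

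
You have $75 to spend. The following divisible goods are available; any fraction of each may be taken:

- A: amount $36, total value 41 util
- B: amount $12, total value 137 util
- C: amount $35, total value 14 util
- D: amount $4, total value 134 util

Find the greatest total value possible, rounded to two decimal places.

Take in order of value per unit:
- D (134/4 per unit): all 4 → value 134, running total 134.00
- B (137/12 per unit): all 12 → value 137, running total 271.00
- A (41/36 per unit): all 36 → value 41, running total 312.00
- C (14/35 per unit): 23 of 35 → value 23×14/35 = 9.2000, running total 321.20
Total 321.20.

321.20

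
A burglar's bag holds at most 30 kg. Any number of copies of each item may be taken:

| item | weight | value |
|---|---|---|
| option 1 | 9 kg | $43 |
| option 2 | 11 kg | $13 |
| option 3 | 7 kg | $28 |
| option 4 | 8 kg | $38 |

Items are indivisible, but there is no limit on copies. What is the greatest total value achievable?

Best value-per-unit is option 1 at 43/9; filling with it alone gives 3×43 = 129.
Optimal mix: 2×option 3 + 2×option 4 → weight 30, value 132.

$132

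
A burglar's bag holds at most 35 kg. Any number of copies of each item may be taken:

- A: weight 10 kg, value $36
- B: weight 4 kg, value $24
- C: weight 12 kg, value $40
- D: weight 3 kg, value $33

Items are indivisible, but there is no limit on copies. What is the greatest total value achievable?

Best value-per-unit is D at 33/3, and filling with it alone uses weight 11×3=33. No mix of the others beats 11×33 = 363.

$363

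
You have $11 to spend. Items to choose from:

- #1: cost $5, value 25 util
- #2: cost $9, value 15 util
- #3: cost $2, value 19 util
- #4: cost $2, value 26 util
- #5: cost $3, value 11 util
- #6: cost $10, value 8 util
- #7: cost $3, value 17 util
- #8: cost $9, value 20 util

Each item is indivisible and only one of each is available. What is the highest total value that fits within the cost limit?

Check high-value combinations within $11:
- #3+#4+#5+#7: cost 2+2+3+3=10, value 19+26+11+17=73
- #1+#3+#4: cost 5+2+2=9, value 25+19+26=70
- #1+#4+#7: cost 5+2+3=10, value 25+26+17=68
- #3+#4+#7: cost 2+2+3=7, value 19+26+17=62
- #1+#4+#5: cost 5+2+3=10, value 25+26+11=62
Best: 73 util.

73 util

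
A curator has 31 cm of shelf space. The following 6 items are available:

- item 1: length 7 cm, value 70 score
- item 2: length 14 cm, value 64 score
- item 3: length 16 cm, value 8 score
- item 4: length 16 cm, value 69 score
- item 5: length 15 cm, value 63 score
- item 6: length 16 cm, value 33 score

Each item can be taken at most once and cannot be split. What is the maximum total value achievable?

139 score

This is a 0/1 knapsack; check combinations near the capacity.
- item 1+item 4: length 7+16=23, value 70+69=139
- item 1+item 2: length 7+14=21, value 70+64=134
- item 1+item 5: length 7+15=22, value 70+63=133
Best: 139 score.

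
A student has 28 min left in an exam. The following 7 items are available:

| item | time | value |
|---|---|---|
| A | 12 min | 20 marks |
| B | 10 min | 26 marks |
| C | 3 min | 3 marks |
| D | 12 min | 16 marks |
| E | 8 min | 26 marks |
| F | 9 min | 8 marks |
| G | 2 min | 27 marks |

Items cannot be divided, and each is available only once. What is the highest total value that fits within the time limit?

This is a 0/1 knapsack; check combinations near the capacity.
- B+C+E+G: time 10+3+8+2=23, value 26+3+26+27=82
- B+E+G: time 10+8+2=20, value 26+26+27=79
- A+C+E+G: time 12+3+8+2=25, value 20+3+26+27=76
Best: 82 marks.

82 marks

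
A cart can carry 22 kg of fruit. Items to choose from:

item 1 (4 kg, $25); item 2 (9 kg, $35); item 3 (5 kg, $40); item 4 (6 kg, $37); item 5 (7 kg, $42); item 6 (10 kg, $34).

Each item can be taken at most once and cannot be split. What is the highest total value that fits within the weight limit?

$144

Check high-value combinations within 22 kg:
- item 1+item 3+item 4+item 5: weight 4+5+6+7=22, value 25+40+37+42=144
- item 3+item 4+item 5: weight 5+6+7=18, value 40+37+42=119
- item 2+item 3+item 5: weight 9+5+7=21, value 35+40+42=117
- item 3+item 5+item 6: weight 5+7+10=22, value 40+42+34=116
- item 2+item 4+item 5: weight 9+6+7=22, value 35+37+42=114
Best: $144.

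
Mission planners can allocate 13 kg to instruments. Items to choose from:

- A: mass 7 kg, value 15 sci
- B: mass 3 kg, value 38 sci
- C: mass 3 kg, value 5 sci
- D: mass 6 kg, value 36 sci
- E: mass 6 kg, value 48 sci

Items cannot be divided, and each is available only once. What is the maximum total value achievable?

91 sci

Check high-value combinations within 13 kg:
- B+C+E: mass 3+3+6=12, value 38+5+48=91
- B+E: mass 3+6=9, value 38+48=86
- D+E: mass 6+6=12, value 36+48=84
Best: 91 sci.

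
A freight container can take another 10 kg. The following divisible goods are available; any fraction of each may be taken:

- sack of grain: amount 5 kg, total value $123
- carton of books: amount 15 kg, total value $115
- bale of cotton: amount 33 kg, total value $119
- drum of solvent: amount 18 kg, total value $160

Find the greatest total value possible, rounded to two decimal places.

Take in order of value per unit:
- sack of grain (123/5 per unit): all 5 → value 123, running total 123.00
- drum of solvent (160/18 per unit): 5 of 18 → value 5×160/18 = 44.4444, running total 167.44
Total 167.44.

167.44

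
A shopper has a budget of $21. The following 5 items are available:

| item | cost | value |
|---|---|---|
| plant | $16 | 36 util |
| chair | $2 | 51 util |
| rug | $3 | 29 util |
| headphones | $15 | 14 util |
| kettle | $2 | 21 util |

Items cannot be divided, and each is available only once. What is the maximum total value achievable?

Check high-value combinations within $21:
- plant+chair+rug: cost 16+2+3=21, value 36+51+29=116
- plant+chair+kettle: cost 16+2+2=20, value 36+51+21=108
- chair+rug+kettle: cost 2+3+2=7, value 51+29+21=101
- chair+rug+headphones: cost 2+3+15=20, value 51+29+14=94
Best: 116 util.

116 util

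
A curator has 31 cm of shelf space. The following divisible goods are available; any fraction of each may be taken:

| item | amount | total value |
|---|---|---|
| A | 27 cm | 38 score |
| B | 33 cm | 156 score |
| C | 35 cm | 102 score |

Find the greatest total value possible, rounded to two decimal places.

Take in order of value per unit:
- B (156/33 per unit): 31 of 33 → value 31×156/33 = 146.5455, running total 146.55
Total 146.55.

146.55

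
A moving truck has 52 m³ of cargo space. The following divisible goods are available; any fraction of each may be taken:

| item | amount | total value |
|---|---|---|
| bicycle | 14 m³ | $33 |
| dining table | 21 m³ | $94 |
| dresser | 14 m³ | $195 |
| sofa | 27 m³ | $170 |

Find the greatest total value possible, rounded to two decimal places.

Take in order of value per unit:
- dresser (195/14 per unit): all 14 → value 195, running total 195.00
- sofa (170/27 per unit): all 27 → value 170, running total 365.00
- dining table (94/21 per unit): 11 of 21 → value 11×94/21 = 49.2381, running total 414.24
Total 414.24.

414.24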